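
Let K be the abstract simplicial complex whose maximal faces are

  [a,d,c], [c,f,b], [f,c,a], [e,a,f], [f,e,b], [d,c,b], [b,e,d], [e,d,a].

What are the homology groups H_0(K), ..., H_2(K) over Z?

H_0 = Z,  H_1 = 0,  H_2 = Z.

Order the vertices as a < b < c < d < e < f. Listing each simplex with vertices in this order, K has dimension 2 with simplices:

  0-simplices (6): a, b, c, d, e, f
  1-simplices (12): ac, ad, ae, af, bc, bd, be, bf, cd, cf, de, ef
  2-simplices (8): acd, acf, ade, aef, bcd, bcf, bde, bef

so the chain groups are C_0 ≅ Z^6, C_1 ≅ Z^12, C_2 ≅ Z^8.

∂_1: C_1 → C_0 sends each edge [p,q] (with p < q) to q − p. For instance
  ∂ad = d − a.
As a 6×12 matrix over Z this has rank 5, with invariant factors (1,1,1,1,1).

∂_2: C_2 → C_1 acts by ∂[p,q,r] = [q,r] − [p,r] + [p,q]. For instance
  ∂bef = ef − bf + be,
  ∂ade = de − ae + ad.
This gives a 12×8 integer matrix of rank 7; reducing to Smith normal form yields diagonal entries (1,1,1,1,1,1,1).

Computing H_k = (kernel of ∂_k) / (image of ∂_{k+1}):

  H_0: rank C_0 − rank ∂_1 = 6 − 5 = 1, and the invariant factors of ∂_1 are all 1, so H_0 ≅ Z.
  H_1: rank ker ∂_1 − rank ∂_2 = (12 − 5) − 7 = 0, and the invariant factors of ∂_2 are all 1, so H_1 ≅ 0.
  H_2: rank ker ∂_2 − rank ∂_3 = (8 − 7) − 0 = 1, and there is no ∂_3, so H_2 ≅ Z.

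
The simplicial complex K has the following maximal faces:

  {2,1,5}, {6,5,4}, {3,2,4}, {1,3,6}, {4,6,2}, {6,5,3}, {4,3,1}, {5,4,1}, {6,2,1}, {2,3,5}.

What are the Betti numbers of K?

b_0 = 1, b_1 = 0, b_2 = 0.

Order the vertices as 1 < 2 < 3 < 4 < 5 < 6. Listing each simplex with vertices in this order, K has dimension 2 with simplices:

  0-simplices (6): [1], [2], [3], [4], [5], [6]
  1-simplices (15): [1,2], [1,3], [1,4], [1,5], [1,6], [2,3], [2,4], [2,5], [2,6], [3,4], [3,5], [3,6], [4,5], [4,6], [5,6]
  2-simplices (10): [1,2,5], [1,2,6], [1,3,4], [1,3,6], [1,4,5], [2,3,4], [2,3,5], [2,4,6], [3,5,6], [4,5,6]

so the chain groups are C_0 ≅ Z^6, C_1 ≅ Z^15, C_2 ≅ Z^10.

∂_1: C_1 → C_0 sends each edge [p,q] (with p < q) to q − p. For instance
  ∂[3,4] = [4] − [3].
The 6×15 boundary matrix has rank 5 and Smith normal form diag(1,1,1,1,1).

Boundary ∂_2: C_2 → C_1 acts by ∂[p,q,r] = [q,r] − [p,r] + [p,q]. For instance
  ∂[2,3,4] = [3,4] − [2,4] + [2,3],
  ∂[1,3,4] = [3,4] − [1,4] + [1,3].
The 15×10 boundary matrix has rank 10 and Smith normal form diag(1,1,1,1,1,1,1,1,1,2).

From H_k ≅ ker(∂_k) / im(∂_{k+1}) we obtain:

  H_0: rank C_0 − rank ∂_1 = 6 − 5 = 1, and the invariant factors of ∂_1 are all 1, so H_0 ≅ Z.
  H_1: rank ker ∂_1 − rank ∂_2 = (15 − 5) − 10 = 0, and ∂_2 has invariant factor 2 > 1, so H_1 ≅ Z/2.
  H_2: rank ker ∂_2 − rank ∂_3 = (10 − 10) − 0 = 0, and there is no ∂_3, so H_2 ≅ 0.

(K is a triangulation of the real projective plane RP^2.)

Hence the Betti numbers are b_0 = 1, b_1 = 0, b_2 = 0.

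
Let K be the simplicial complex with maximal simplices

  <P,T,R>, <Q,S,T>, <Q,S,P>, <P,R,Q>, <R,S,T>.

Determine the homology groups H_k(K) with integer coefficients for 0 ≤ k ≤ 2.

H_0 = Z,  H_1 = Z,  H_2 = 0.

Take the total order P < Q < R < S < T on the vertex set. Then K (dimension 2) consists of the simplices:

  0-simplices (5): P, Q, R, S, T
  1-simplices (10): PQ, PR, PS, PT, QR, QS, QT, RS, RT, ST
  2-simplices (5): PQR, PQS, PRT, QST, RST

so the chain groups are C_0 ≅ Z^5, C_1 ≅ Z^10, C_2 ≅ Z^5.

∂_1: C_1 → C_0 sends each edge [p,q] (with p < q) to q − p.
As a 5×10 matrix over Z this has rank 4, with invariant factors (1,1,1,1).

Boundary ∂_2: C_2 → C_1 sends each 2-simplex [p,q,r] to [q,r] − [p,r] + [p,q]. For instance
  ∂RST = ST − RT + RS,
  ∂PQR = QR − PR + PQ.
The resulting 10×5 matrix has rank 5, and its Smith normal form has invariant factors (1,1,1,1,1).

Reading off H_k = ker ∂_k / im ∂_{k+1}:

  H_0: rank C_0 − rank ∂_1 = 5 − 4 = 1, and the invariant factors of ∂_1 are all 1, so H_0 = Z.
  H_1: rank ker ∂_1 − rank ∂_2 = (10 − 4) − 5 = 1, and the invariant factors of ∂_2 are all 1, so H_1 = Z.
  H_2: rank ker ∂_2 − rank ∂_3 = (5 − 5) − 0 = 0, and there is no ∂_3, so H_2 = 0.

As a check, the Euler characteristic is 5 − 10 + 5 = 0, which agrees with 1 − 1 + 0 = 0.
(K is a triangulation of the Möbius band.)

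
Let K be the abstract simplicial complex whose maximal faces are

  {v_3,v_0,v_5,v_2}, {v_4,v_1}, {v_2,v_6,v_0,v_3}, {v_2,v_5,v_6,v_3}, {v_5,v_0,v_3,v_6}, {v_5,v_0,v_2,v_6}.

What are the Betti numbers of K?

b_0 = 2, b_1 = 0, b_2 = 0, b_3 = 1.

Fix the vertex order v_0 < v_1 < v_2 < v_3 < v_4 < v_5 < v_6 and write every simplex with vertices in increasing order. Then dim K = 3 and the simplices of K are:

  0-simplices (7): [v_0], [v_1], [v_2], [v_3], [v_4], [v_5], [v_6]
  1-simplices (11): [v_0,v_2], [v_0,v_3], [v_0,v_5], [v_0,v_6], [v_1,v_4], [v_2,v_3], [v_2,v_5], [v_2,v_6], [v_3,v_5], [v_3,v_6], [v_5,v_6]
  2-simplices (10): [v_0,v_2,v_3], [v_0,v_2,v_5], [v_0,v_2,v_6], [v_0,v_3,v_5], [v_0,v_3,v_6], [v_0,v_5,v_6], [v_2,v_3,v_5], [v_2,v_3,v_6], [v_2,v_5,v_6], [v_3,v_5,v_6]
  3-simplices (5): [v_0,v_2,v_3,v_5], [v_0,v_2,v_3,v_6], [v_0,v_2,v_5,v_6], [v_0,v_3,v_5,v_6], [v_2,v_3,v_5,v_6]

giving chain groups C_0 ≅ Z^7, C_1 ≅ Z^11, C_2 ≅ Z^10, C_3 ≅ Z^5.

∂_1: C_1 → C_0 maps an edge to its endpoints' difference, ∂[p,q] = q − p.
This gives a 7×11 integer matrix of rank 5; reducing to Smith normal form yields diagonal entries (1,1,1,1,1).

∂_2: C_2 → C_1 acts by ∂[p,q,r] = [q,r] − [p,r] + [p,q]. For instance
  ∂[v_2,v_5,v_6] = [v_5,v_6] − [v_2,v_6] + [v_2,v_5],
  ∂[v_2,v_3,v_6] = [v_3,v_6] − [v_2,v_6] + [v_2,v_3].
As a 11×10 matrix over Z this has rank 6, with invariant factors (1,1,1,1,1,1).

The boundary map ∂_3: C_3 → C_2 sends each 3-simplex σ to the alternating sum Σ_i (−1)^i (σ with its i-th vertex removed). For instance
  ∂[v_0,v_2,v_5,v_6] = [v_2,v_5,v_6] − [v_0,v_5,v_6] + [v_0,v_2,v_6] − [v_0,v_2,v_5],
  ∂[v_2,v_3,v_5,v_6] = [v_3,v_5,v_6] − [v_2,v_5,v_6] + [v_2,v_3,v_6] − [v_2,v_3,v_5].
The resulting 10×5 matrix has rank 4, and its Smith normal form has invariant factors (1,1,1,1).

Reading off H_k = ker ∂_k / im ∂_{k+1}:

  H_0: rank C_0 − rank ∂_1 = 7 − 5 = 2, and the invariant factors of ∂_1 are all 1, so H_0 = Z^2.
  H_1: rank ker ∂_1 − rank ∂_2 = (11 − 5) − 6 = 0, and the invariant factors of ∂_2 are all 1, so H_1 = 0.
  H_2: rank ker ∂_2 − rank ∂_3 = (10 − 6) − 4 = 0, and the invariant factors of ∂_3 are all 1, so H_2 = 0.
  H_3: rank ker ∂_3 − rank ∂_4 = (5 − 4) − 0 = 1, and there is no ∂_4, so H_3 = Z.

Hence the Betti numbers are b_0 = 2, b_1 = 0, b_2 = 0, b_3 = 1.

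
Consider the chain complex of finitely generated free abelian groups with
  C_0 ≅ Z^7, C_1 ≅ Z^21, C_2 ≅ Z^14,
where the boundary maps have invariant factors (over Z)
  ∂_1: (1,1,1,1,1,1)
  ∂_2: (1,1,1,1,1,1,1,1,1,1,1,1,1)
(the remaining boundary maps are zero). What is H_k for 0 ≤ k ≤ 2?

H_0: b_0 = 7 − 0 − 6 = 1; torsion from ∂_1 factors > 1: none. So H_0 = Z.
H_1: b_1 = 21 − 6 − 13 = 2; torsion from ∂_2 factors > 1: none. So H_1 = Z^2.
H_2: b_2 = 14 − 13 − 0 = 1; torsion from ∂_3 factors > 1: none. So H_2 = Z.

H_0 = Z,  H_1 = Z^2,  H_2 = Z.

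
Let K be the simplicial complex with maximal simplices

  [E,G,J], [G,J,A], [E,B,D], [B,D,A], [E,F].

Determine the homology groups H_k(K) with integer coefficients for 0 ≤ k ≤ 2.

We work with the vertex ordering A < B < D < E < F < G < J. The simplices of K, each written with vertices in increasing order, are:

  0-simplices (7): A, B, D, E, F, G, J
  1-simplices (11): AB, AD, AG, AJ, BD, BE, DE, EF, EG, EJ, GJ
  2-simplices (4): ABD, AGJ, BDE, EGJ

Hence C_0 ≅ Z^7, C_1 ≅ Z^11, C_2 ≅ Z^4.

The boundary map ∂_1: C_1 → C_0 maps an edge to its endpoints' difference, ∂[p,q] = q − p. For instance
  ∂AJ = J − A.
This gives a 7×11 integer matrix of rank 6; reducing to Smith normal form yields diagonal entries (1,1,1,1,1,1).

The boundary map ∂_2: C_2 → C_1 maps a triangle to the signed sum of its edges. For instance
  ∂EGJ = GJ − EJ + EG,
  ∂ABD = BD − AD + AB.
The resulting 11×4 matrix has rank 4, and its Smith normal form has invariant factors (1,1,1,1).

Reading off H_k = ker ∂_k / im ∂_{k+1}:

  H_0: rank C_0 − rank ∂_1 = 7 − 6 = 1, and the invariant factors of ∂_1 are all 1, so H_0 ≅ Z.
  H_1: rank ker ∂_1 − rank ∂_2 = (11 − 6) − 4 = 1, and the invariant factors of ∂_2 are all 1, so H_1 ≅ Z.
  H_2: rank ker ∂_2 − rank ∂_3 = (4 − 4) − 0 = 0, and there is no ∂_3, so H_2 ≅ 0.

As a check, the Euler characteristic is 7 − 11 + 4 = 0, which agrees with 1 − 1 + 0 = 0.

H_0 ≅ Z,  H_1 ≅ Z,  H_2 = 0.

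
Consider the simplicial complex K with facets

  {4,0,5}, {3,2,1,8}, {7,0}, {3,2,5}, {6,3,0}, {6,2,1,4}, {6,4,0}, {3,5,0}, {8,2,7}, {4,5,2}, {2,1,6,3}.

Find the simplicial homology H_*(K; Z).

Take the total order 0 < 1 < 2 < 3 < 4 < 5 < 6 < 7 < 8 on the vertex set. Then K (dimension 3) consists of the simplices:

  0-simplices (9): [0], [1], [2], [3], [4], [5], [6], [7], [8]
  1-simplices (22): [0,3], [0,4], [0,5], [0,6], [0,7], [1,2], [1,3], [1,4], [1,6], [1,8], [2,3], [2,4], [2,5], [2,6], [2,7], [2,8], [3,5], [3,6], [3,8], [4,5], [4,6], [7,8]
  2-simplices (17): [0,3,5], [0,3,6], [0,4,5], [0,4,6], [1,2,3], [1,2,4], [1,2,6], [1,2,8], [1,3,6], [1,3,8], [1,4,6], [2,3,5], [2,3,6], [2,3,8], [2,4,5], [2,4,6], [2,7,8]
  3-simplices (3): [1,2,3,6], [1,2,3,8], [1,2,4,6]

giving chain groups C_0 ≅ Z^9, C_1 ≅ Z^22, C_2 ≅ Z^17, C_3 ≅ Z^3.

∂_1: C_1 → C_0 maps an edge to its endpoints' difference, ∂[p,q] = q − p.
As a 9×22 matrix over Z this has rank 8, with invariant factors (1,1,1,1,1,1,1,1).

Boundary ∂_2: C_2 → C_1 sends each 2-simplex [p,q,r] to [q,r] − [p,r] + [p,q]. For instance
  ∂[2,7,8] = [7,8] − [2,8] + [2,7],
  ∂[1,4,6] = [4,6] − [1,6] + [1,4].
The 22×17 boundary matrix has rank 13 and Smith normal form diag(1,1,1,1,1,1,1,1,1,1,1,1,1).

Boundary ∂_3: C_3 → C_2 sends each 3-simplex σ to the alternating sum Σ_i (−1)^i (σ with its i-th vertex removed). For instance
  ∂[1,2,3,6] = [2,3,6] − [1,3,6] + [1,2,6] − [1,2,3],
  ∂[1,2,4,6] = [2,4,6] − [1,4,6] + [1,2,6] − [1,2,4].
The resulting 17×3 matrix has rank 3, and its Smith normal form has invariant factors (1,1,1).

From H_k ≅ ker(∂_k) / im(∂_{k+1}) we obtain:

  H_0: rank C_0 − rank ∂_1 = 9 − 8 = 1, and the invariant factors of ∂_1 are all 1, so H_0 ≅ Z.
  H_1: rank ker ∂_1 − rank ∂_2 = (22 − 8) − 13 = 1, and the invariant factors of ∂_2 are all 1, so H_1 ≅ Z.
  H_2: rank ker ∂_2 − rank ∂_3 = (17 − 13) − 3 = 1, and the invariant factors of ∂_3 are all 1, so H_2 ≅ Z.
  H_3: rank ker ∂_3 − rank ∂_4 = (3 − 3) − 0 = 0, and there is no ∂_4, so H_3 ≅ 0.

As a check, the Euler characteristic is 9 − 22 + 17 − 3 = 1, which agrees with 1 − 1 + 1 − 0 = 1.

H_0 = Z,  H_1 = Z,  H_2 = Z,  H_3 = 0.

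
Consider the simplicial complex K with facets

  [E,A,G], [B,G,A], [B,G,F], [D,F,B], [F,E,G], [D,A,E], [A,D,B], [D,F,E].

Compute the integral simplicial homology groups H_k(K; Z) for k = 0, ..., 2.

Order the vertices as A < B < D < E < F < G. Listing each simplex with vertices in this order, K has dimension 2 with simplices:

  0-simplices (6): A, B, D, E, F, G
  1-simplices (12): AB, AD, AE, AG, BD, BF, BG, DE, DF, EF, EG, FG
  2-simplices (8): ABD, ABG, ADE, AEG, BDF, BFG, DEF, EFG

giving chain groups C_0 ≅ Z^6, C_1 ≅ Z^12, C_2 ≅ Z^8.

Boundary ∂_1: C_1 → C_0 is given by ∂[p,q] = [q] − [p]. For instance
  ∂BG = G − B.
As a 6×12 matrix over Z this has rank 5, with invariant factors (1,1,1,1,1).

∂_2: C_2 → C_1 sends each 2-simplex [p,q,r] to [q,r] − [p,r] + [p,q]. For instance
  ∂ABD = BD − AD + AB,
  ∂AEG = EG − AG + AE.
The resulting 12×8 matrix has rank 7, and its Smith normal form has invariant factors (1,1,1,1,1,1,1).

Now H_k = ker ∂_k / im ∂_{k+1}, so:

  H_0: rank C_0 − rank ∂_1 = 6 − 5 = 1, and the invariant factors of ∂_1 are all 1, so H_0 ≅ Z.
  H_1: rank ker ∂_1 − rank ∂_2 = (12 − 5) − 7 = 0, and the invariant factors of ∂_2 are all 1, so H_1 ≅ 0.
  H_2: rank ker ∂_2 − rank ∂_3 = (8 − 7) − 0 = 1, and there is no ∂_3, so H_2 ≅ Z.

As a check, the Euler characteristic is 6 − 12 + 8 = 2, which agrees with 1 − 0 + 1 = 2.

H_0 ≅ Z,  H_1 = 0,  H_2 ≅ Z.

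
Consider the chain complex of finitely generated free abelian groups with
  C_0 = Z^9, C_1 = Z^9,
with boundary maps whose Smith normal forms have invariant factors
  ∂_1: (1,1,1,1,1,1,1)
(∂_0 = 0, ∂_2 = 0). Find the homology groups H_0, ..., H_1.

H_0: b_0 = 9 − 0 − 7 = 2; torsion from ∂_1 factors > 1: none. So H_0 ≅ Z^2.
H_1: b_1 = 9 − 7 − 0 = 2; torsion from ∂_2 factors > 1: none. So H_1 ≅ Z^2.

H_0 ≅ Z^2,  H_1 ≅ Z^2.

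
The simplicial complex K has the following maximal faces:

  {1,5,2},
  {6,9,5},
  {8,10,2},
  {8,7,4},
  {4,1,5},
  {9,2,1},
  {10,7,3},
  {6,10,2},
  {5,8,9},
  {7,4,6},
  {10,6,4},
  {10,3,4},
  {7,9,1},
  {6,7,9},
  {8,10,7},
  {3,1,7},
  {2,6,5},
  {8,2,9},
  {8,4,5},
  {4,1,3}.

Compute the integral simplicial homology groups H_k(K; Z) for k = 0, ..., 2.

We work with the vertex ordering 1 < 2 < 3 < 4 < 5 < 6 < 7 < 8 < 9 < 10. The simplices of K, each written with vertices in increasing order, are:

  0-simplices (10): [1], [2], [3], [4], [5], [6], [7], [8], [9], [10]
  1-simplices (30): (30 of them)
  2-simplices (20): (20 of them)

giving chain groups C_0 ≅ Z^10, C_1 ≅ Z^30, C_2 ≅ Z^20.

The boundary map ∂_1: C_1 → C_0 sends each edge [p,q] (with p < q) to q − p.
The 10×30 boundary matrix has rank 9 and Smith normal form diag(1,1,1,1,1,1,1,1,1).

∂_2: C_2 → C_1 maps a triangle to the signed sum of its edges. For instance
  ∂[2,6,10] = [6,10] − [2,10] + [2,6],
  ∂[5,8,9] = [8,9] − [5,9] + [5,8].
The 30×20 boundary matrix has rank 20 and Smith normal form diag(1,1,1,1,1,1,1,1,1,1,1,1,1,1,1,1,1,1,1,2).

From H_k ≅ ker(∂_k) / im(∂_{k+1}) we obtain:

  H_0: rank C_0 − rank ∂_1 = 10 − 9 = 1, and the invariant factors of ∂_1 are all 1, so H_0 = Z.
  H_1: rank ker ∂_1 − rank ∂_2 = (30 − 9) − 20 = 1, and ∂_2 has invariant factor 2 > 1, so H_1 = Z ⊕ Z/2Z.
  H_2: rank ker ∂_2 − rank ∂_3 = (20 − 20) − 0 = 0, and there is no ∂_3, so H_2 = 0.

H_0 ≅ Z,  H_1 ≅ Z ⊕ Z/2Z,  H_2 = 0.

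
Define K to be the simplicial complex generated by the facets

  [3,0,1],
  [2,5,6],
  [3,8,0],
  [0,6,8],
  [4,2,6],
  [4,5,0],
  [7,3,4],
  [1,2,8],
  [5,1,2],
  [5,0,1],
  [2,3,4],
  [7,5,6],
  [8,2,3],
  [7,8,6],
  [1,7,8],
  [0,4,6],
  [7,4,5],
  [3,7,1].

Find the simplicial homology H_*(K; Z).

H_0 ≅ Z,  H_1 ≅ Z ⊕ Z_2,  H_2 = 0.

Take the total order 0 < 1 < 2 < 3 < 4 < 5 < 6 < 7 < 8 on the vertex set. Then K (dimension 2) consists of the simplices:

  0-simplices (9): [0], [1], [2], [3], [4], [5], [6], [7], [8]
  1-simplices (27): (27 of them)
  2-simplices (18): [0,1,3], [0,1,5], [0,3,8], [0,4,5], [0,4,6], [0,6,8], [1,2,5], [1,2,8], [1,3,7], [1,7,8], [2,3,4], [2,3,8], [2,4,6], [2,5,6], [3,4,7], [4,5,7], [5,6,7], [6,7,8]

Hence C_0 ≅ Z^9, C_1 ≅ Z^27, C_2 ≅ Z^18.

∂_1: C_1 → C_0 is given by ∂[p,q] = [q] − [p]. For instance
  ∂[0,5] = [5] − [0].
The 9×27 boundary matrix has rank 8 and Smith normal form diag(1,1,1,1,1,1,1,1).

Boundary ∂_2: C_2 → C_1 maps a triangle to the signed sum of its edges. For instance
  ∂[0,6,8] = [6,8] − [0,8] + [0,6],
  ∂[0,3,8] = [3,8] − [0,8] + [0,3].
The 27×18 boundary matrix has rank 18 and Smith normal form diag(1,1,1,1,1,1,1,1,1,1,1,1,1,1,1,1,1,2).

From H_k ≅ ker(∂_k) / im(∂_{k+1}) we obtain:

  H_0: rank C_0 − rank ∂_1 = 9 − 8 = 1, and the invariant factors of ∂_1 are all 1, so H_0 ≅ Z.
  H_1: rank ker ∂_1 − rank ∂_2 = (27 − 8) − 18 = 1, and ∂_2 has invariant factor 2 > 1, so H_1 ≅ Z ⊕ Z_2.
  H_2: rank ker ∂_2 − rank ∂_3 = (18 − 18) − 0 = 0, and there is no ∂_3, so H_2 ≅ 0.

As a check, the Euler characteristic is 9 − 27 + 18 = 0, which agrees with 1 − 1 + 0 = 0.
(K is a triangulation of the Klein bottle.)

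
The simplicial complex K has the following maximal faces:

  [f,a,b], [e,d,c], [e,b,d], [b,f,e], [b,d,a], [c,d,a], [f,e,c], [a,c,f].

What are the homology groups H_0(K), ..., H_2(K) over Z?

H_0 = Z,  H_1 = 0,  H_2 = Z.

We work with the vertex ordering a < b < c < d < e < f. The simplices of K, each written with vertices in increasing order, are:

  0-simplices (6): a, b, c, d, e, f
  1-simplices (12): ab, ac, ad, af, bd, be, bf, cd, ce, cf, de, ef
  2-simplices (8): abd, abf, acd, acf, bde, bef, cde, cef

Hence C_0 ≅ Z^6, C_1 ≅ Z^12, C_2 ≅ Z^8.

Boundary ∂_1: C_1 → C_0 maps an edge to its endpoints' difference, ∂[p,q] = q − p. For instance
  ∂ce = e − c.
The resulting 6×12 matrix has rank 5, and its Smith normal form has invariant factors (1,1,1,1,1).

∂_2: C_2 → C_1 sends each 2-simplex [p,q,r] to [q,r] − [p,r] + [p,q]. For instance
  ∂cef = ef − cf + ce,
  ∂acf = cf − af + ac.
The resulting 12×8 matrix has rank 7, and its Smith normal form has invariant factors (1,1,1,1,1,1,1).

Computing H_k = (kernel of ∂_k) / (image of ∂_{k+1}):

  H_0: rank C_0 − rank ∂_1 = 6 − 5 = 1, and the invariant factors of ∂_1 are all 1, so H_0 ≅ Z.
  H_1: rank ker ∂_1 − rank ∂_2 = (12 − 5) − 7 = 0, and the invariant factors of ∂_2 are all 1, so H_1 ≅ 0.
  H_2: rank ker ∂_2 − rank ∂_3 = (8 − 7) − 0 = 1, and there is no ∂_3, so H_2 ≅ Z.

As a check, the Euler characteristic is 6 − 12 + 8 = 2, which agrees with 1 − 0 + 1 = 2.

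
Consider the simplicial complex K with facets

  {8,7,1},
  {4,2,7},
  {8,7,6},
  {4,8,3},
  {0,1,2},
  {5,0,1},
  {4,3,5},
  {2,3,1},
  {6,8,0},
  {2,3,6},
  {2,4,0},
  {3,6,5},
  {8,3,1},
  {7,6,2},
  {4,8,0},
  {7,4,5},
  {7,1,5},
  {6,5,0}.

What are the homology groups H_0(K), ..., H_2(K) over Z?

H_0 = Z,  H_1 = Z^2,  H_2 = Z.

Order the vertices as 0 < 1 < 2 < 3 < 4 < 5 < 6 < 7 < 8. Listing each simplex with vertices in this order, K has dimension 2 with simplices:

  0-simplices (9): [0], [1], [2], [3], [4], [5], [6], [7], [8]
  1-simplices (27): (27 of them)
  2-simplices (18): [0,1,2], [0,1,5], [0,2,4], [0,4,8], [0,5,6], [0,6,8], [1,2,3], [1,3,8], [1,5,7], [1,7,8], [2,3,6], [2,4,7], [2,6,7], [3,4,5], [3,4,8], [3,5,6], [4,5,7], [6,7,8]

so the chain groups are C_0 ≅ Z^9, C_1 ≅ Z^27, C_2 ≅ Z^18.

∂_1: C_1 → C_0 sends each edge [p,q] (with p < q) to q − p.
The resulting 9×27 matrix has rank 8, and its Smith normal form has invariant factors (1,1,1,1,1,1,1,1).

Boundary ∂_2: C_2 → C_1 sends each 2-simplex [p,q,r] to [q,r] − [p,r] + [p,q]. For instance
  ∂[1,2,3] = [2,3] − [1,3] + [1,2],
  ∂[2,3,6] = [3,6] − [2,6] + [2,3].
As a 27×18 matrix over Z this has rank 17, with invariant factors (1,1,1,1,1,1,1,1,1,1,1,1,1,1,1,1,1).

From H_k ≅ ker(∂_k) / im(∂_{k+1}) we obtain:

  H_0: rank C_0 − rank ∂_1 = 9 − 8 = 1, and the invariant factors of ∂_1 are all 1, so H_0 ≅ Z.
  H_1: rank ker ∂_1 − rank ∂_2 = (27 − 8) − 17 = 2, and the invariant factors of ∂_2 are all 1, so H_1 ≅ Z^2.
  H_2: rank ker ∂_2 − rank ∂_3 = (18 − 17) − 0 = 1, and there is no ∂_3, so H_2 ≅ Z.

As a check, the Euler characteristic is 9 − 27 + 18 = 0, which agrees with 1 − 2 + 1 = 0.
(K is a triangulation of the torus T^2.)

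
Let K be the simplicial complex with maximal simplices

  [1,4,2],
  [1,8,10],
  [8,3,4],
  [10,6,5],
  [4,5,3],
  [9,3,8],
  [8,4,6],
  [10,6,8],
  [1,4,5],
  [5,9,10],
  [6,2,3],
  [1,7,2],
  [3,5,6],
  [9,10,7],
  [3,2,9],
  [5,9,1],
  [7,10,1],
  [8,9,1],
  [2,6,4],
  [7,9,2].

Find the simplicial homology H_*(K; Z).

K has 10 vertices, 30 edges, 20 triangles.
rank ∂_0 = 0, rank ∂_1 = 9 ⇒ b_0 = 10 − 0 − 9 = 1; all invariant factors of ∂_1 are 1 so no torsion. So H_0 = Z.
rank ∂_1 = 9, rank ∂_2 = 20 ⇒ b_1 = 30 − 9 − 20 = 1; ∂_2 has invariant factor(s) [2] giving torsion. So H_1 = Z ⊕ Z/2Z.
rank ∂_2 = 20, rank ∂_3 = 0 ⇒ b_2 = 20 − 20 − 0 = 0. So H_2 = 0.

H_0 ≅ Z,  H_1 ≅ Z ⊕ Z/2Z,  H_2 = 0.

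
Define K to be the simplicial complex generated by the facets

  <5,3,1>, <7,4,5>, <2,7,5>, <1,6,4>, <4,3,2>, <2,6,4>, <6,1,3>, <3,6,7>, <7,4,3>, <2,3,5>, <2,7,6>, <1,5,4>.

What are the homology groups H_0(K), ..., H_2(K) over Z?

H_0 = Z,  H_1 = Z/2Z,  H_2 = 0.

Take the total order 1 < 2 < 3 < 4 < 5 < 6 < 7 on the vertex set. Then K (dimension 2) consists of the simplices:

  0-simplices (7): [1], [2], [3], [4], [5], [6], [7]
  1-simplices (18): [1,3], [1,4], [1,5], [1,6], [2,3], [2,4], [2,5], [2,6], [2,7], [3,4], [3,5], [3,6], [3,7], [4,5], [4,6], [4,7], [5,7], [6,7]
  2-simplices (12): [1,3,5], [1,3,6], [1,4,5], [1,4,6], [2,3,4], [2,3,5], [2,4,6], [2,5,7], [2,6,7], [3,4,7], [3,6,7], [4,5,7]

giving chain groups C_0 ≅ Z^7, C_1 ≅ Z^18, C_2 ≅ Z^12.

∂_1: C_1 → C_0 maps an edge to its endpoints' difference, ∂[p,q] = q − p.
This gives a 7×18 integer matrix of rank 6; reducing to Smith normal form yields diagonal entries (1,1,1,1,1,1).

∂_2: C_2 → C_1 acts by ∂[p,q,r] = [q,r] − [p,r] + [p,q]. For instance
  ∂[2,6,7] = [6,7] − [2,7] + [2,6],
  ∂[1,3,6] = [3,6] − [1,6] + [1,3].
The resulting 18×12 matrix has rank 12, and its Smith normal form has invariant factors (1,1,1,1,1,1,1,1,1,1,1,2).

From H_k ≅ ker(∂_k) / im(∂_{k+1}) we obtain:

  H_0: rank C_0 − rank ∂_1 = 7 − 6 = 1, and the invariant factors of ∂_1 are all 1, so H_0 ≅ Z.
  H_1: rank ker ∂_1 − rank ∂_2 = (18 − 6) − 12 = 0, and ∂_2 has invariant factor 2 > 1, so H_1 ≅ Z/2Z.
  H_2: rank ker ∂_2 − rank ∂_3 = (12 − 12) − 0 = 0, and there is no ∂_3, so H_2 ≅ 0.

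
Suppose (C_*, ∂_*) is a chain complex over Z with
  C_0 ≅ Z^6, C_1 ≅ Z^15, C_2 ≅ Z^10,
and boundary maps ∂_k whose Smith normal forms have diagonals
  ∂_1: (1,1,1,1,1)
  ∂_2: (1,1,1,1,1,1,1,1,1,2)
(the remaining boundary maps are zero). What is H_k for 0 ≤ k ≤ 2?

H_0 = Z,  H_1 = Z_2,  H_2 = 0.

H_0: b_0 = 6 − 0 − 5 = 1; torsion from ∂_1 factors > 1: none. So H_0 = Z.
H_1: b_1 = 15 − 5 − 10 = 0; torsion from ∂_2 factors > 1: [2]. So H_1 = Z_2.
H_2: b_2 = 10 − 10 − 0 = 0; torsion from ∂_3 factors > 1: none. So H_2 = 0.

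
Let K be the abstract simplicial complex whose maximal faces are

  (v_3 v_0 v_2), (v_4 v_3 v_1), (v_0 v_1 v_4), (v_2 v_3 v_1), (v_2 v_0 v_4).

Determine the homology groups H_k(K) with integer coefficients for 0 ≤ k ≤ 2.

K has 5 vertices, 10 edges, 5 triangles.
rank ∂_0 = 0, rank ∂_1 = 4 ⇒ b_0 = 5 − 0 − 4 = 1; all invariant factors of ∂_1 are 1 so no torsion. So H_0 = Z.
rank ∂_1 = 4, rank ∂_2 = 5 ⇒ b_1 = 10 − 4 − 5 = 1; all invariant factors of ∂_2 are 1 so no torsion. So H_1 = Z.
rank ∂_2 = 5, rank ∂_3 = 0 ⇒ b_2 = 5 − 5 − 0 = 0. So H_2 = 0.

H_0 ≅ Z,  H_1 ≅ Z,  H_2 = 0.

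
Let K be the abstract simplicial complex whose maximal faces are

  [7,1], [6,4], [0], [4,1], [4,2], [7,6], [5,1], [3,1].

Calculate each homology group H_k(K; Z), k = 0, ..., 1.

H_0 ≅ Z^2,  H_1 ≅ Z.

Order the vertices as 0 < 1 < 2 < 3 < 4 < 5 < 6 < 7. Listing each simplex with vertices in this order, K has dimension 1 with simplices:

  0-simplices (8): [0], [1], [2], [3], [4], [5], [6], [7]
  1-simplices (7): [1,3], [1,4], [1,5], [1,7], [2,4], [4,6], [6,7]

so the chain groups are C_0 ≅ Z^8, C_1 ≅ Z^7.

∂_1: C_1 → C_0 is given by ∂[p,q] = [q] − [p]. For instance
  ∂[1,7] = [7] − [1].
This gives a 8×7 integer matrix of rank 6; reducing to Smith normal form yields diagonal entries (1,1,1,1,1,1).

Computing H_k = (kernel of ∂_k) / (image of ∂_{k+1}):

  H_0: rank C_0 − rank ∂_1 = 8 − 6 = 2, and the invariant factors of ∂_1 are all 1, so H_0 ≅ Z^2.
  H_1: rank ker ∂_1 − rank ∂_2 = (7 − 6) − 0 = 1, and there is no ∂_2, so H_1 ≅ Z.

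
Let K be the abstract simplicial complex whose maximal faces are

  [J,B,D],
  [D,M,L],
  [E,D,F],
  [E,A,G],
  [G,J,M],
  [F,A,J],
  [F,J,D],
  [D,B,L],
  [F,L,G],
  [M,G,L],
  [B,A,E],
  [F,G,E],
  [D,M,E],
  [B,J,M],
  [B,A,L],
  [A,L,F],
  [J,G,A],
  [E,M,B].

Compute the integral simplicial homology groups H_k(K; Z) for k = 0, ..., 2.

H_0 ≅ Z,  H_1 ≅ Z × Z/2,  H_2 = 0.

We work with the vertex ordering A < B < D < E < F < G < J < L < M. The simplices of K, each written with vertices in increasing order, are:

  0-simplices (9): A, B, D, E, F, G, J, L, M
  1-simplices (27): AB, AE, AF, AG, AJ, AL, BD, BE, BJ, BL, BM, DE, DF, DJ, DL, DM, EF, EG, EM, FG, FJ, FL, GJ, GL, GM, JM, LM
  2-simplices (18): ABE, ABL, AEG, AFJ, AFL, AGJ, BDJ, BDL, BEM, BJM, DEF, DEM, DFJ, DLM, EFG, FGL, GJM, GLM

Hence C_0 ≅ Z^9, C_1 ≅ Z^27, C_2 ≅ Z^18.

∂_1: C_1 → C_0 sends each edge [p,q] (with p < q) to q − p. For instance
  ∂BL = L − B.
This gives a 9×27 integer matrix of rank 8; reducing to Smith normal form yields diagonal entries (1,1,1,1,1,1,1,1).

∂_2: C_2 → C_1 maps a triangle to the signed sum of its edges. For instance
  ∂AEG = EG − AG + AE,
  ∂DEM = EM − DM + DE.
This gives a 27×18 integer matrix of rank 18; reducing to Smith normal form yields diagonal entries (1,1,1,1,1,1,1,1,1,1,1,1,1,1,1,1,1,2).

Now H_k = ker ∂_k / im ∂_{k+1}, so:

  H_0: rank C_0 − rank ∂_1 = 9 − 8 = 1, and the invariant factors of ∂_1 are all 1, so H_0 = Z.
  H_1: rank ker ∂_1 − rank ∂_2 = (27 − 8) − 18 = 1, and ∂_2 has invariant factor 2 > 1, so H_1 = Z × Z/2.
  H_2: rank ker ∂_2 − rank ∂_3 = (18 − 18) − 0 = 0, and there is no ∂_3, so H_2 = 0.

As a check, the Euler characteristic is 9 − 27 + 18 = 0, which agrees with 1 − 1 + 0 = 0.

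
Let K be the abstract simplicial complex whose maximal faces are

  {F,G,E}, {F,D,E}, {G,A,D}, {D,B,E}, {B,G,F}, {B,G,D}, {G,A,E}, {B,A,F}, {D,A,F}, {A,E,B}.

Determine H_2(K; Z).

H_2 ≅ 0.

We work with the vertex ordering A < B < D < E < F < G. The simplices of K, each written with vertices in increasing order, are:

  0-simplices (6): A, B, D, E, F, G
  1-simplices (15): AB, AD, AE, AF, AG, BD, BE, BF, BG, DE, DF, DG, EF, EG, FG
  2-simplices (10): ABE, ABF, ADF, ADG, AEG, BDE, BDG, BFG, DEF, EFG

giving chain groups C_0 ≅ Z^6, C_1 ≅ Z^15, C_2 ≅ Z^10.

Boundary ∂_1: C_1 → C_0 maps an edge to its endpoints' difference, ∂[p,q] = q − p.
The resulting 6×15 matrix has rank 5, and its Smith normal form has invariant factors (1,1,1,1,1).

∂_2: C_2 → C_1 maps a triangle to the signed sum of its edges. For instance
  ∂ABE = BE − AE + AB,
  ∂AEG = EG − AG + AE.
As a 15×10 matrix over Z this has rank 10, with invariant factors (1,1,1,1,1,1,1,1,1,2).

Reading off H_k = ker ∂_k / im ∂_{k+1}:

  H_2: rank ker ∂_2 − rank ∂_3 = (10 − 10) − 0 = 0, and there is no ∂_3, so H_2 = 0.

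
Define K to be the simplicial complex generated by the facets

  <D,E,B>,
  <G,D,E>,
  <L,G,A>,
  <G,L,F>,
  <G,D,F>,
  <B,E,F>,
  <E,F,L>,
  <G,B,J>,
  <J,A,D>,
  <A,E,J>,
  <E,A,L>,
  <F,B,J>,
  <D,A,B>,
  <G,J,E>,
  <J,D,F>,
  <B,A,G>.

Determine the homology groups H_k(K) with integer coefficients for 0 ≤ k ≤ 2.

Take the total order A < B < D < E < F < G < J < L on the vertex set. Then K (dimension 2) consists of the simplices:

  0-simplices (8): A, B, D, E, F, G, J, L
  1-simplices (24): AB, AD, AE, AG, AJ, AL, BD, BE, BF, BG, BJ, DE, DF, DG, DJ, EF, EG, EJ, EL, FG, FJ, FL, GJ, GL
  2-simplices (16): ABD, ABG, ADJ, AEJ, AEL, AGL, BDE, BEF, BFJ, BGJ, DEG, DFG, DFJ, EFL, EGJ, FGL

Hence C_0 ≅ Z^8, C_1 ≅ Z^24, C_2 ≅ Z^16.

∂_1: C_1 → C_0 maps an edge to its endpoints' difference, ∂[p,q] = q − p.
The 8×24 boundary matrix has rank 7 and Smith normal form diag(1,1,1,1,1,1,1).

Boundary ∂_2: C_2 → C_1 maps a triangle to the signed sum of its edges. For instance
  ∂AEJ = EJ − AJ + AE,
  ∂ABG = BG − AG + AB.
As a 24×16 matrix over Z this has rank 15, with invariant factors (1,1,1,1,1,1,1,1,1,1,1,1,1,1,1).

From H_k ≅ ker(∂_k) / im(∂_{k+1}) we obtain:

  H_0: rank C_0 − rank ∂_1 = 8 − 7 = 1, and the invariant factors of ∂_1 are all 1, so H_0 ≅ Z.
  H_1: rank ker ∂_1 − rank ∂_2 = (24 − 7) − 15 = 2, and the invariant factors of ∂_2 are all 1, so H_1 ≅ Z^2.
  H_2: rank ker ∂_2 − rank ∂_3 = (16 − 15) − 0 = 1, and there is no ∂_3, so H_2 ≅ Z.

As a check, the Euler characteristic is 8 − 24 + 16 = 0, which agrees with 1 − 2 + 1 = 0.

H_0 ≅ Z,  H_1 ≅ Z^2,  H_2 ≅ Z.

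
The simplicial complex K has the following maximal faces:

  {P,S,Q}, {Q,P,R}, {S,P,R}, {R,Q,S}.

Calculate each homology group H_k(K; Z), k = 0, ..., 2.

Order the vertices as P < Q < R < S. Listing each simplex with vertices in this order, K has dimension 2 with simplices:

  0-simplices (4): P, Q, R, S
  1-simplices (6): PQ, PR, PS, QR, QS, RS
  2-simplices (4): PQR, PQS, PRS, QRS

Hence C_0 ≅ Z^4, C_1 ≅ Z^6, C_2 ≅ Z^4.

The boundary map ∂_1: C_1 → C_0 is given by ∂[p,q] = [q] − [p]. For instance
  ∂PR = R − P.
As a 4×6 matrix over Z this has rank 3, with invariant factors (1,1,1).

Boundary ∂_2: C_2 → C_1 sends each 2-simplex [p,q,r] to [q,r] − [p,r] + [p,q]. For instance
  ∂PQS = QS − PS + PQ,
  ∂PQR = QR − PR + PQ.
The resulting 6×4 matrix has rank 3, and its Smith normal form has invariant factors (1,1,1).

From H_k ≅ ker(∂_k) / im(∂_{k+1}) we obtain:

  H_0: rank C_0 − rank ∂_1 = 4 − 3 = 1, and the invariant factors of ∂_1 are all 1, so H_0 = Z.
  H_1: rank ker ∂_1 − rank ∂_2 = (6 − 3) − 3 = 0, and the invariant factors of ∂_2 are all 1, so H_1 = 0.
  H_2: rank ker ∂_2 − rank ∂_3 = (4 − 3) − 0 = 1, and there is no ∂_3, so H_2 = Z.

H_0 = Z,  H_1 = 0,  H_2 = Z.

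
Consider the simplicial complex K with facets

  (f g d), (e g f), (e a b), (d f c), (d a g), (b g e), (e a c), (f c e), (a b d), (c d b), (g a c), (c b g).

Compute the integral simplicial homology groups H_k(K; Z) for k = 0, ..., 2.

H_0 ≅ Z,  H_1 ≅ Z/2,  H_2 = 0.

Fix the vertex order a < b < c < d < e < f < g and write every simplex with vertices in increasing order. Then dim K = 2 and the simplices of K are:

  0-simplices (7): a, b, c, d, e, f, g
  1-simplices (18): ab, ac, ad, ae, ag, bc, bd, be, bg, cd, ce, cf, cg, df, dg, ef, eg, fg
  2-simplices (12): abd, abe, ace, acg, adg, bcd, bcg, beg, cdf, cef, dfg, efg

Hence C_0 ≅ Z^7, C_1 ≅ Z^18, C_2 ≅ Z^12.

Boundary ∂_1: C_1 → C_0 maps an edge to its endpoints' difference, ∂[p,q] = q − p. For instance
  ∂df = f − d.
The 7×18 boundary matrix has rank 6 and Smith normal form diag(1,1,1,1,1,1).

Boundary ∂_2: C_2 → C_1 maps a triangle to the signed sum of its edges. For instance
  ∂adg = dg − ag + ad,
  ∂efg = fg − eg + ef.
As a 18×12 matrix over Z this has rank 12, with invariant factors (1,1,1,1,1,1,1,1,1,1,1,2).

Computing H_k = (kernel of ∂_k) / (image of ∂_{k+1}):

  H_0: rank C_0 − rank ∂_1 = 7 − 6 = 1, and the invariant factors of ∂_1 are all 1, so H_0 ≅ Z.
  H_1: rank ker ∂_1 − rank ∂_2 = (18 − 6) − 12 = 0, and ∂_2 has invariant factor 2 > 1, so H_1 ≅ Z/2.
  H_2: rank ker ∂_2 − rank ∂_3 = (12 − 12) − 0 = 0, and there is no ∂_3, so H_2 ≅ 0.

As a check, the Euler characteristic is 7 − 18 + 12 = 1, which agrees with 1 − 0 + 0 = 1.
(K is a triangulation of the real projective plane RP^2.)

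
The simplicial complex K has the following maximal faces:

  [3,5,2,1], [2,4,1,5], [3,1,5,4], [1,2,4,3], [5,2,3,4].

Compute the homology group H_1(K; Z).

K has 5 vertices, 10 edges, 10 triangles, 5 3-simplices.
rank ∂_1 = 4, rank ∂_2 = 6 ⇒ b_1 = 10 − 4 − 6 = 0; all invariant factors of ∂_2 are 1 so no torsion. So H_1 = 0.

H_1 ≅ 0.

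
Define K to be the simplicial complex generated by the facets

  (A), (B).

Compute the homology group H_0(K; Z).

Fix the vertex order A < B and write every simplex with vertices in increasing order. Then dim K = 0 and the simplices of K are:

  0-simplices (2): A, B

giving chain groups C_0 ≅ Z^2.

Computing H_k = (kernel of ∂_k) / (image of ∂_{k+1}):

  H_0: rank C_0 − rank ∂_1 = 2 − 0 = 2, and there is no ∂_1, so H_0 = Z^2.

(K is a triangulation of a set of 2 points.)

H_0 = Z^2.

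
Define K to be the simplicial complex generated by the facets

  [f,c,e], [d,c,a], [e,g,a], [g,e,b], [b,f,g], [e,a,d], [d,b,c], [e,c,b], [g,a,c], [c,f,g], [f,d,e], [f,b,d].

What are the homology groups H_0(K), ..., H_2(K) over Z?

Take the total order a < b < c < d < e < f < g on the vertex set. Then K (dimension 2) consists of the simplices:

  0-simplices (7): a, b, c, d, e, f, g
  1-simplices (18): ac, ad, ae, ag, bc, bd, be, bf, bg, cd, ce, cf, cg, de, df, ef, eg, fg
  2-simplices (12): acd, acg, ade, aeg, bcd, bce, bdf, beg, bfg, cef, cfg, def

so the chain groups are C_0 ≅ Z^7, C_1 ≅ Z^18, C_2 ≅ Z^12.

∂_1: C_1 → C_0 is given by ∂[p,q] = [q] − [p].
The 7×18 boundary matrix has rank 6 and Smith normal form diag(1,1,1,1,1,1).

The boundary map ∂_2: C_2 → C_1 sends each 2-simplex [p,q,r] to [q,r] − [p,r] + [p,q]. For instance
  ∂bce = ce − be + bc,
  ∂bcd = cd − bd + bc.
As a 18×12 matrix over Z this has rank 12, with invariant factors (1,1,1,1,1,1,1,1,1,1,1,2).

Reading off H_k = ker ∂_k / im ∂_{k+1}:

  H_0: rank C_0 − rank ∂_1 = 7 − 6 = 1, and the invariant factors of ∂_1 are all 1, so H_0 = Z.
  H_1: rank ker ∂_1 − rank ∂_2 = (18 − 6) − 12 = 0, and ∂_2 has invariant factor 2 > 1, so H_1 = Z/2.
  H_2: rank ker ∂_2 − rank ∂_3 = (12 − 12) − 0 = 0, and there is no ∂_3, so H_2 = 0.

H_0 = Z,  H_1 = Z/2,  H_2 = 0.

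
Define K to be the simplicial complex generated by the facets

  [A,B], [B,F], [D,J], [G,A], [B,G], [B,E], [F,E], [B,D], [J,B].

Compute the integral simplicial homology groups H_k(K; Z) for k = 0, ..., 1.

H_0 = Z,  H_1 = Z^3.

Fix the vertex order A < B < D < E < F < G < J and write every simplex with vertices in increasing order. Then dim K = 1 and the simplices of K are:

  0-simplices (7): A, B, D, E, F, G, J
  1-simplices (9): AB, AG, BD, BE, BF, BG, BJ, DJ, EF

giving chain groups C_0 ≅ Z^7, C_1 ≅ Z^9.

∂_1: C_1 → C_0 sends each edge [p,q] (with p < q) to q − p. For instance
  ∂BG = G − B.
This gives a 7×9 integer matrix of rank 6; reducing to Smith normal form yields diagonal entries (1,1,1,1,1,1).

From H_k ≅ ker(∂_k) / im(∂_{k+1}) we obtain:

  H_0: rank C_0 − rank ∂_1 = 7 − 6 = 1, and the invariant factors of ∂_1 are all 1, so H_0 ≅ Z.
  H_1: rank ker ∂_1 − rank ∂_2 = (9 − 6) − 0 = 3, and there is no ∂_2, so H_1 ≅ Z^3.

(K is a triangulation of a wedge of 3 circles.)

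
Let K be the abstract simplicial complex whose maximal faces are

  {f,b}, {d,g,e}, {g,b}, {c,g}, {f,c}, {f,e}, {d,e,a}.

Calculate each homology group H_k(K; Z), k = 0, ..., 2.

H_0 = Z,  H_1 = Z^2,  H_2 = 0.

We work with the vertex ordering a < b < c < d < e < f < g. The simplices of K, each written with vertices in increasing order, are:

  0-simplices (7): a, b, c, d, e, f, g
  1-simplices (10): ad, ae, bf, bg, cf, cg, de, dg, ef, eg
  2-simplices (2): ade, deg

Hence C_0 ≅ Z^7, C_1 ≅ Z^10, C_2 ≅ Z^2.

∂_1: C_1 → C_0 maps an edge to its endpoints' difference, ∂[p,q] = q − p.
As a 7×10 matrix over Z this has rank 6, with invariant factors (1,1,1,1,1,1).

Boundary ∂_2: C_2 → C_1 sends each 2-simplex [p,q,r] to [q,r] − [p,r] + [p,q]. For instance
  ∂ade = de − ae + ad,
  ∂deg = eg − dg + de.
As a 10×2 matrix over Z this has rank 2, with invariant factors (1,1).

Now H_k = ker ∂_k / im ∂_{k+1}, so:

  H_0: rank C_0 − rank ∂_1 = 7 − 6 = 1, and the invariant factors of ∂_1 are all 1, so H_0 = Z.
  H_1: rank ker ∂_1 − rank ∂_2 = (10 − 6) − 2 = 2, and the invariant factors of ∂_2 are all 1, so H_1 = Z^2.
  H_2: rank ker ∂_2 − rank ∂_3 = (2 − 2) − 0 = 0, and there is no ∂_3, so H_2 = 0.

As a check, the Euler characteristic is 7 − 10 + 2 = -1, which agrees with 1 − 2 + 0 = -1.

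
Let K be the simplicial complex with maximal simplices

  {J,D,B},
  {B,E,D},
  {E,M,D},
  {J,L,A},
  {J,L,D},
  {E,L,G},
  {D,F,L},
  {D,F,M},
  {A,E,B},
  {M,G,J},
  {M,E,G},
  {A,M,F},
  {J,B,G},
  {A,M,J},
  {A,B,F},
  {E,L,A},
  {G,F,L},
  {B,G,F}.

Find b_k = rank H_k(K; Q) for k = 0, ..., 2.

Order the vertices as A < B < D < E < F < G < J < L < M. Listing each simplex with vertices in this order, K has dimension 2 with simplices:

  0-simplices (9): A, B, D, E, F, G, J, L, M
  1-simplices (27): AB, AE, AF, AJ, AL, AM, BD, BE, BF, BG, BJ, DE, DF, DJ, DL, DM, EG, EL, EM, FG, FL, FM, GJ, GL, GM, JL, JM
  2-simplices (18): ABE, ABF, AEL, AFM, AJL, AJM, BDE, BDJ, BFG, BGJ, DEM, DFL, DFM, DJL, EGL, EGM, FGL, GJM

giving chain groups C_0 ≅ Z^9, C_1 ≅ Z^27, C_2 ≅ Z^18.

Boundary ∂_1: C_1 → C_0 is given by ∂[p,q] = [q] − [p]. For instance
  ∂GJ = J − G.
The resulting 9×27 matrix has rank 8, and its Smith normal form has invariant factors (1,1,1,1,1,1,1,1).

Boundary ∂_2: C_2 → C_1 acts by ∂[p,q,r] = [q,r] − [p,r] + [p,q]. For instance
  ∂BGJ = GJ − BJ + BG,
  ∂EGM = GM − EM + EG.
The 27×18 boundary matrix has rank 17 and Smith normal form diag(1,1,1,1,1,1,1,1,1,1,1,1,1,1,1,1,1).

Reading off H_k = ker ∂_k / im ∂_{k+1}:

  H_0: rank C_0 − rank ∂_1 = 9 − 8 = 1, and the invariant factors of ∂_1 are all 1, so H_0 = Z.
  H_1: rank ker ∂_1 − rank ∂_2 = (27 − 8) − 17 = 2, and the invariant factors of ∂_2 are all 1, so H_1 = Z^2.
  H_2: rank ker ∂_2 − rank ∂_3 = (18 − 17) − 0 = 1, and there is no ∂_3, so H_2 = Z.

(K is a triangulation of the torus T^2.)

Hence the Betti numbers are b_0 = 1, b_1 = 2, b_2 = 1.

b_0 = 1, b_1 = 2, b_2 = 1.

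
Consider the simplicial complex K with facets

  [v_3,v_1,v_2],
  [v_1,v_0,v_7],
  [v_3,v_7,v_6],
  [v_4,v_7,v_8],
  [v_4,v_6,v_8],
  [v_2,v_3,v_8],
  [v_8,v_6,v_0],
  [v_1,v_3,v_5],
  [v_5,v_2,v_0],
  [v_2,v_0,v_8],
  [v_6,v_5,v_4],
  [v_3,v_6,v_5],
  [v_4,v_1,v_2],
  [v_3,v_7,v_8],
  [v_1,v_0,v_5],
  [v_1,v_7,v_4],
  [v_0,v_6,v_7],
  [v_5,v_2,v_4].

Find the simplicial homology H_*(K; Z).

H_0 ≅ Z,  H_1 ≅ Z × Z/2,  H_2 = 0.

K has 9 vertices, 27 edges, 18 triangles.
rank ∂_0 = 0, rank ∂_1 = 8 ⇒ b_0 = 9 − 0 − 8 = 1; all invariant factors of ∂_1 are 1 so no torsion. So H_0 = Z.
rank ∂_1 = 8, rank ∂_2 = 18 ⇒ b_1 = 27 − 8 − 18 = 1; ∂_2 has invariant factor(s) [2] giving torsion. So H_1 = Z × Z/2.
rank ∂_2 = 18, rank ∂_3 = 0 ⇒ b_2 = 18 − 18 − 0 = 0. So H_2 = 0.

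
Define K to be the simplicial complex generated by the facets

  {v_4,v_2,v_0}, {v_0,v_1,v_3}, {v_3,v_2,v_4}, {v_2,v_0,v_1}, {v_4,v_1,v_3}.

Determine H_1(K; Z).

H_1 = Z.

K has 5 vertices, 10 edges, 5 triangles.
rank ∂_1 = 4, rank ∂_2 = 5 ⇒ b_1 = 10 − 4 − 5 = 1; all invariant factors of ∂_2 are 1 so no torsion. So H_1 ≅ Z.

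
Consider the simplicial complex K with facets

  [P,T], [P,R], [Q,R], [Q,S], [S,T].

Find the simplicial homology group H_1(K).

H_1 ≅ Z.

Fix the vertex order P < Q < R < S < T and write every simplex with vertices in increasing order. Then dim K = 1 and the simplices of K are:

  0-simplices (5): P, Q, R, S, T
  1-simplices (5): PR, PT, QR, QS, ST

giving chain groups C_0 ≅ Z^5, C_1 ≅ Z^5.

∂_1: C_1 → C_0 is given by ∂[p,q] = [q] − [p].
The 5×5 boundary matrix has rank 4 and Smith normal form diag(1,1,1,1).

From H_k ≅ ker(∂_k) / im(∂_{k+1}) we obtain:

  H_1: rank ker ∂_1 − rank ∂_2 = (5 − 4) − 0 = 1, and there is no ∂_2, so H_1 = Z.

(K is a triangulation of the circle S^1.)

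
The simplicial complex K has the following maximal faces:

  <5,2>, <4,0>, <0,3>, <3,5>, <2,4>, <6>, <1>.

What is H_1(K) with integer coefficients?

H_1 ≅ Z.

We work with the vertex ordering 0 < 1 < 2 < 3 < 4 < 5 < 6. The simplices of K, each written with vertices in increasing order, are:

  0-simplices (7): [0], [1], [2], [3], [4], [5], [6]
  1-simplices (5): [0,3], [0,4], [2,4], [2,5], [3,5]

Hence C_0 ≅ Z^7, C_1 ≅ Z^5.

The boundary map ∂_1: C_1 → C_0 sends each edge [p,q] (with p < q) to q − p. For instance
  ∂[3,5] = [5] − [3].
The resulting 7×5 matrix has rank 4, and its Smith normal form has invariant factors (1,1,1,1).

Now H_k = ker ∂_k / im ∂_{k+1}, so:

  H_1: rank ker ∂_1 − rank ∂_2 = (5 − 4) − 0 = 1, and there is no ∂_2, so H_1 = Z.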